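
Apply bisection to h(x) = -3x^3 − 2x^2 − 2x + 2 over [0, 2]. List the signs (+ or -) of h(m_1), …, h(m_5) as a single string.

-+---

midpoint 1: h = -5 < 0 → [0, 1]
midpoint 0.5: h = 0.125 > 0 → [0.5, 1]
midpoint 0.75: h = -1.890625 < 0 → [0.5, 0.75]
midpoint 0.625: h = -0.7637 < 0 → [0.5, 0.625]
midpoint 0.5625: h = -0.2917 < 0 → [0.5, 0.5625]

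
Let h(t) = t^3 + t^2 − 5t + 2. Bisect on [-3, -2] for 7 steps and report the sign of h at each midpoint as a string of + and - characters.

midpoint -2.5: h = 5.125 > 0 → [-3, -2.5]
midpoint -2.75: h = 2.515625 > 0 → [-3, -2.75]
midpoint -2.875: h = 0.876953 > 0 → [-3, -2.875]
midpoint -2.9375: h = -0.031 < 0 → [-2.9375, -2.875]
midpoint -2.90625: h = 0.4305 > 0 → [-2.9375, -2.90625]
midpoint -2.921875: h = 0.2016 > 0 → [-2.9375, -2.921875]
midpoint -2.9296875: h = 0.0858 > 0 → [-2.9375, -2.9296875]

+++-+++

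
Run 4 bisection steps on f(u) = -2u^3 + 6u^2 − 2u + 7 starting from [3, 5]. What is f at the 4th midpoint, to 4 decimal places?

f(4) = -33 < 0, so the root lies in [3, 4]
f(3.5) = -12.25 < 0, so the root lies in [3, 3.5]
f(3.25) = -4.78125 < 0, so the root lies in [3, 3.25]
f(3.125) = -1.6914 < 0, so the root lies in [3, 3.125]

-1.6914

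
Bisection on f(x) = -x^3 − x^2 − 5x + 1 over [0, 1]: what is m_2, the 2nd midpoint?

0.25

f(0.5) = -1.875 < 0, so the root lies in [0, 0.5]
f(0.25) = -0.328125 < 0, so the root lies in [0, 0.25]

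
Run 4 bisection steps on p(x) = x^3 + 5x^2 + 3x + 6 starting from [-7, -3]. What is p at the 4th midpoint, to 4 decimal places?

-2.6094

p(-5) = -9 < 0, so the root lies in [-5, -3]
p(-4) = 10 > 0, so the root lies in [-5, -4]
p(-4.5) = 2.625 > 0, so the root lies in [-5, -4.5]
p(-4.75) = -2.6094 < 0, so the root lies in [-4.75, -4.5]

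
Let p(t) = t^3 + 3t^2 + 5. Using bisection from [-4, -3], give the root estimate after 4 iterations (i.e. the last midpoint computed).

-3.4375

t = -3.5 gives p = -1.125, negative; keep [-3.5, -3]
t = -3.25 gives p = 2.359375, positive; keep [-3.5, -3.25]
t = -3.375 gives p = 0.728516, positive; keep [-3.5, -3.375]
t = -3.4375 gives p = -0.1697, negative; keep [-3.4375, -3.375]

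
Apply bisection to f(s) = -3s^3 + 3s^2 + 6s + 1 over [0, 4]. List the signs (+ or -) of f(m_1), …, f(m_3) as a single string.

+--

m = 2, f(m) = 1 (+); new bracket [2, 4]
m = 3, f(m) = -35 (−); new bracket [2, 3]
m = 2.5, f(m) = -12.125 (−); new bracket [2, 2.5]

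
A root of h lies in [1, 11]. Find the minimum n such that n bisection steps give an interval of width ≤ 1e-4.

Width after n steps is 10/2^n. Need 2^n ≥ 10/1e-4 = 100000.
2^16 = 65536 < 100000 ≤ 2^17 = 131072, so n = 17.

17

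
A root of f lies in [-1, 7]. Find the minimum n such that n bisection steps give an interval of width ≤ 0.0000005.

Width after n steps is 8/2^n. Need 2^n ≥ 8/0.0000005 = 16000000.
2^23 = 8388608 < 16000000 ≤ 2^24 = 16777216, so n = 24.

24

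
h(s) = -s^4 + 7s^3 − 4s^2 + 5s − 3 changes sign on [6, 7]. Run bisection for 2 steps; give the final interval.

m = 6.5, h(m) = -2.1875 (−); new bracket [6, 6.5]
m = 6.25, h(m) = 55.105469 (+); new bracket [6.25, 6.5]

[6.25, 6.5]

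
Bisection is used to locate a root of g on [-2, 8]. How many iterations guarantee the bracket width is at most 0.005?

Width after n steps is 10/2^n. Need 2^n ≥ 10/0.005 = 2000.
2^10 = 1024 < 2000 ≤ 2^11 = 2048, so n = 11.

11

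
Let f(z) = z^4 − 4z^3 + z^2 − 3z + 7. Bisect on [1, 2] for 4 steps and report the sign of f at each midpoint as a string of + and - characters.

midpoint 1.5: f = -3.6875 < 0 → [1, 1.5]
midpoint 1.25: f = -0.558594 < 0 → [1, 1.25]
midpoint 1.125: f = 0.797119 > 0 → [1.125, 1.25]
midpoint 1.1875: f = 0.138 > 0 → [1.1875, 1.25]

--++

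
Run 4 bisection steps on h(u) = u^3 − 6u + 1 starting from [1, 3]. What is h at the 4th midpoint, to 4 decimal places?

0.1465

m = 2, h(m) = -3 (−); new bracket [2, 3]
m = 2.5, h(m) = 1.625 (+); new bracket [2, 2.5]
m = 2.25, h(m) = -1.109375 (−); new bracket [2.25, 2.5]
m = 2.375, h(m) = 0.1465 (+); new bracket [2.25, 2.375]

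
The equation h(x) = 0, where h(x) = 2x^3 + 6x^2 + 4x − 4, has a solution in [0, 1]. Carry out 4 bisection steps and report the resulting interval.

[0.5, 0.5625]

m = 0.5, h(m) = -0.25 (−); new bracket [0.5, 1]
m = 0.75, h(m) = 3.21875 (+); new bracket [0.5, 0.75]
m = 0.625, h(m) = 1.332031 (+); new bracket [0.5, 0.625]
m = 0.5625, h(m) = 0.5044 (+); new bracket [0.5, 0.5625]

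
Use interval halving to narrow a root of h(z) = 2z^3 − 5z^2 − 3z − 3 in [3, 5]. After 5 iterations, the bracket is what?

midpoint 4: h = 33 > 0 → [3, 4]
midpoint 3.5: h = 11 > 0 → [3, 3.5]
midpoint 3.25: h = 3.09375 > 0 → [3, 3.25]
midpoint 3.125: h = -0.168 < 0 → [3.125, 3.25]
midpoint 3.1875: h = 1.4077 > 0 → [3.125, 3.1875]

[3.125, 3.1875]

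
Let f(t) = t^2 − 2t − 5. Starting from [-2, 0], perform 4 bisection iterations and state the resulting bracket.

[-1.5, -1.375]

m = -1, f(m) = -2 (−); new bracket [-2, -1]
m = -1.5, f(m) = 0.25 (+); new bracket [-1.5, -1]
m = -1.25, f(m) = -0.9375 (−); new bracket [-1.5, -1.25]
m = -1.375, f(m) = -0.3594 (−); new bracket [-1.5, -1.375]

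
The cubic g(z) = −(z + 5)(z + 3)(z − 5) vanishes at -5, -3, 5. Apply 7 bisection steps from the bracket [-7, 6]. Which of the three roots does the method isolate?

5

m = -0.5, g(m) = 61.875 (+); new bracket [-0.5, 6]
m = 2.75, g(m) = 100.265625 (+); new bracket [2.75, 6]
m = 4.375, g(m) = 43.212891 (+); new bracket [4.375, 6]
m = 5.1875, g(m) = -15.6394 (−); new bracket [4.375, 5.1875]
m = 4.78125, g(m) = 16.6491 (+); new bracket [4.78125, 5.1875]
m = 4.984375, g(m) = 1.2456 (+); new bracket [4.984375, 5.1875]
m = 5.0859375, g(m) = -7.0086 (−); new bracket [4.984375, 5.0859375]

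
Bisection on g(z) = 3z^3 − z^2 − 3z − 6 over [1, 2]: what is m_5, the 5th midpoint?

1.65625

midpoint 1.5: g = -2.625 < 0 → [1.5, 2]
midpoint 1.75: g = 1.765625 > 0 → [1.5, 1.75]
midpoint 1.625: g = -0.642578 < 0 → [1.625, 1.75]
midpoint 1.6875: g = 0.5061 > 0 → [1.625, 1.6875]
midpoint 1.65625: g = -0.0818 < 0 → [1.65625, 1.6875]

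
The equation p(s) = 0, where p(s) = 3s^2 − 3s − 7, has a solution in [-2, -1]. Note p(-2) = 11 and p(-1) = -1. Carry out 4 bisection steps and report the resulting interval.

midpoint -1.5: p = 4.25 > 0 → [-1.5, -1]
midpoint -1.25: p = 1.4375 > 0 → [-1.25, -1]
midpoint -1.125: p = 0.171875 > 0 → [-1.125, -1]
midpoint -1.0625: p = -0.4258 < 0 → [-1.125, -1.0625]

[-1.125, -1.0625]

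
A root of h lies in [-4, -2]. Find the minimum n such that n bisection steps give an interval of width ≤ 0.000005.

Width after n steps is 2/2^n. Need 2^n ≥ 2/0.000005 = 400000.
2^18 = 262144 < 400000 ≤ 2^19 = 524288, so n = 19.

19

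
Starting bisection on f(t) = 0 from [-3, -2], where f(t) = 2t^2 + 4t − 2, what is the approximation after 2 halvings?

-2.25

midpoint -2.5: f = 0.5 > 0 → [-2.5, -2]
midpoint -2.25: f = -0.875 < 0 → [-2.5, -2.25]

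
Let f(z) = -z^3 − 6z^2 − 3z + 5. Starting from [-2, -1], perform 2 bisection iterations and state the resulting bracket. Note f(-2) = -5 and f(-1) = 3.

[-1.5, -1.25]

f(-1.5) = -0.625 < 0, so the root lies in [-1.5, -1]
f(-1.25) = 1.328125 > 0, so the root lies in [-1.5, -1.25]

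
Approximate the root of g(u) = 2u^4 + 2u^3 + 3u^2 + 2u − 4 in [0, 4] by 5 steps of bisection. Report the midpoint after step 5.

0.625

midpoint 2: g = 60 > 0 → [0, 2]
midpoint 1: g = 5 > 0 → [0, 1]
midpoint 0.5: g = -1.875 < 0 → [0.5, 1]
midpoint 0.75: g = 0.6641 > 0 → [0.5, 0.75]
midpoint 0.625: g = -0.7847 < 0 → [0.625, 0.75]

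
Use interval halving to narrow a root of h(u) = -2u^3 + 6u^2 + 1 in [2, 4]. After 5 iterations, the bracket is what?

h(3) = 1 > 0, so the root lies in [3, 4]
h(3.5) = -11.25 < 0, so the root lies in [3, 3.5]
h(3.25) = -4.28125 < 0, so the root lies in [3, 3.25]
h(3.125) = -1.4414 < 0, so the root lies in [3, 3.125]
h(3.0625) = -0.1724 < 0, so the root lies in [3, 3.0625]

[3, 3.0625]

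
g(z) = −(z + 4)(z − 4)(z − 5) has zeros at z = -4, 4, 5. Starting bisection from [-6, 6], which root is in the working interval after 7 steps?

-4

midpoint 0: g = -80 < 0 → [-6, 0]
midpoint -3: g = -56 < 0 → [-6, -3]
midpoint -4.5: g = 40.375 > 0 → [-4.5, -3]
midpoint -3.75: g = -16.9531 < 0 → [-4.5, -3.75]
midpoint -4.125: g = 9.2676 > 0 → [-4.125, -3.75]
midpoint -3.9375: g = -4.4338 < 0 → [-4.125, -3.9375]
midpoint -4.03125: g = 2.2666 > 0 → [-4.03125, -3.9375]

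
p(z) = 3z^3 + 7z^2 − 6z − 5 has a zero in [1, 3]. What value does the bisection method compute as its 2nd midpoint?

1.5

m = 2, p(m) = 35 (+); new bracket [1, 2]
m = 1.5, p(m) = 11.875 (+); new bracket [1, 1.5]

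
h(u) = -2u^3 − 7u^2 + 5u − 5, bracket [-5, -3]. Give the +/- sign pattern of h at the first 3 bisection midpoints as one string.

-++

midpoint -4: h = -9 < 0 → [-5, -4]
midpoint -4.5: h = 13 > 0 → [-4.5, -4]
midpoint -4.25: h = 0.84375 > 0 → [-4.25, -4]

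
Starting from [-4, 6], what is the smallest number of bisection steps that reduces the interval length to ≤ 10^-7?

Width after n steps is 10/2^n. Need 2^n ≥ 10/10^-7 = 100000000.
2^26 = 67108864 < 100000000 ≤ 2^27 = 134217728, so n = 27.

27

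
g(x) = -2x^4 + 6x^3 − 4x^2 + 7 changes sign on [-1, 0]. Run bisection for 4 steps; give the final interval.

m = -0.5, g(m) = 5.125 (+); new bracket [-1, -0.5]
m = -0.75, g(m) = 1.585938 (+); new bracket [-1, -0.75]
m = -0.875, g(m) = -1.254395 (−); new bracket [-0.875, -0.75]
m = -0.8125, g(m) = 0.2695 (+); new bracket [-0.875, -0.8125]

[-0.875, -0.8125]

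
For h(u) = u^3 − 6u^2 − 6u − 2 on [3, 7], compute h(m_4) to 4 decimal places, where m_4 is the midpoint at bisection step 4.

-8.3281

h(5) = -57 < 0, so the root lies in [5, 7]
h(6) = -38 < 0, so the root lies in [6, 7]
h(6.5) = -19.875 < 0, so the root lies in [6.5, 7]
h(6.75) = -8.3281 < 0, so the root lies in [6.75, 7]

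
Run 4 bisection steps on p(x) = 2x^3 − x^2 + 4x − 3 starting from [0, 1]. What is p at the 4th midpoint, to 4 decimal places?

x = 0.5 gives p = -1, negative; keep [0.5, 1]
x = 0.75 gives p = 0.28125, positive; keep [0.5, 0.75]
x = 0.625 gives p = -0.402344, negative; keep [0.625, 0.75]
x = 0.6875 gives p = -0.0728, negative; keep [0.6875, 0.75]

-0.0728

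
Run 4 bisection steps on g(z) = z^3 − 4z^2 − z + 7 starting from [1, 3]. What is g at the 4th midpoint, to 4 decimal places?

0.6621

z = 2 gives g = -3, negative; keep [1, 2]
z = 1.5 gives g = -0.125, negative; keep [1, 1.5]
z = 1.25 gives g = 1.453125, positive; keep [1.25, 1.5]
z = 1.375 gives g = 0.6621, positive; keep [1.375, 1.5]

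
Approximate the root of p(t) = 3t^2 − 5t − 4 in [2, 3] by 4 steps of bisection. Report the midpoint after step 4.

m = 2.5, p(m) = 2.25 (+); new bracket [2, 2.5]
m = 2.25, p(m) = -0.0625 (−); new bracket [2.25, 2.5]
m = 2.375, p(m) = 1.046875 (+); new bracket [2.25, 2.375]
m = 2.3125, p(m) = 0.4805 (+); new bracket [2.25, 2.3125]

2.3125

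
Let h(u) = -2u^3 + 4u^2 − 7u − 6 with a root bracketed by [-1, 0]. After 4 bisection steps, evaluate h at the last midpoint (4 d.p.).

-0.4409

midpoint -0.5: h = -1.25 < 0 → [-1, -0.5]
midpoint -0.75: h = 2.34375 > 0 → [-0.75, -0.5]
midpoint -0.625: h = 0.425781 > 0 → [-0.625, -0.5]
midpoint -0.5625: h = -0.4409 < 0 → [-0.625, -0.5625]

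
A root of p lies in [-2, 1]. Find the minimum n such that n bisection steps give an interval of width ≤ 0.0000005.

Width after n steps is 3/2^n. Need 2^n ≥ 3/0.0000005 = 6000000.
2^22 = 4194304 < 6000000 ≤ 2^23 = 8388608, so n = 23.

23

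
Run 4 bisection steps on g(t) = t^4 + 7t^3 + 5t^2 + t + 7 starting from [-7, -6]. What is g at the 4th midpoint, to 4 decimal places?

-0.2344

t = -6.5 gives g = 74.4375, positive; keep [-6.5, -6]
t = -6.25 gives g = 12.957031, positive; keep [-6.25, -6]
t = -6.125 gives g = -12.607178, negative; keep [-6.25, -6.125]
t = -6.1875 gives g = -0.2344, negative; keep [-6.25, -6.1875]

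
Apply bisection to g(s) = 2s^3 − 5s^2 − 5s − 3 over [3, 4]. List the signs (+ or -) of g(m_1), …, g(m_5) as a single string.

m = 3.5, g(m) = 4 (+); new bracket [3, 3.5]
m = 3.25, g(m) = -3.40625 (−); new bracket [3.25, 3.5]
m = 3.375, g(m) = 0.058594 (+); new bracket [3.25, 3.375]
m = 3.3125, g(m) = -1.7319 (−); new bracket [3.3125, 3.375]
m = 3.34375, g(m) = -0.8514 (−); new bracket [3.34375, 3.375]

+-+--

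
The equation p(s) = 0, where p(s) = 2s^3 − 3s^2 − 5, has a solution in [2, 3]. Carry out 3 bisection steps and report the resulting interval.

[2, 2.125]

midpoint 2.5: p = 7.5 > 0 → [2, 2.5]
midpoint 2.25: p = 2.59375 > 0 → [2, 2.25]
midpoint 2.125: p = 0.644531 > 0 → [2, 2.125]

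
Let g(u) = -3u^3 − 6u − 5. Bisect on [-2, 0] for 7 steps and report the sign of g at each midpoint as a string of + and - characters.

+-+-+--

midpoint -1: g = 4 > 0 → [-1, 0]
midpoint -0.5: g = -1.625 < 0 → [-1, -0.5]
midpoint -0.75: g = 0.765625 > 0 → [-0.75, -0.5]
midpoint -0.625: g = -0.5176 < 0 → [-0.75, -0.625]
midpoint -0.6875: g = 0.0999 > 0 → [-0.6875, -0.625]
midpoint -0.65625: g = -0.2146 < 0 → [-0.6875, -0.65625]
midpoint -0.671875: g = -0.0589 < 0 → [-0.6875, -0.671875]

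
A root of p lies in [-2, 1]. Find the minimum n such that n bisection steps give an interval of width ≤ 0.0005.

13

Width after n steps is 3/2^n. Need 2^n ≥ 3/0.0005 = 6000.
2^12 = 4096 < 6000 ≤ 2^13 = 8192, so n = 13.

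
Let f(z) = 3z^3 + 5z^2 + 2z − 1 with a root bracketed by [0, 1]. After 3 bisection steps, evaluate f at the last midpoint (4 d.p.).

z = 0.5 gives f = 1.625, positive; keep [0, 0.5]
z = 0.25 gives f = -0.140625, negative; keep [0.25, 0.5]
z = 0.375 gives f = 0.611328, positive; keep [0.25, 0.375]

0.6113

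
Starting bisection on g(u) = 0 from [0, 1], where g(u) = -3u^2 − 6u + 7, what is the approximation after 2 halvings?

m = 0.5, g(m) = 3.25 (+); new bracket [0.5, 1]
m = 0.75, g(m) = 0.8125 (+); new bracket [0.75, 1]

0.75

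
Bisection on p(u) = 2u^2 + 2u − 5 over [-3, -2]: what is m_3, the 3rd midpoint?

m = -2.5, p(m) = 2.5 (+); new bracket [-2.5, -2]
m = -2.25, p(m) = 0.625 (+); new bracket [-2.25, -2]
m = -2.125, p(m) = -0.21875 (−); new bracket [-2.25, -2.125]

-2.125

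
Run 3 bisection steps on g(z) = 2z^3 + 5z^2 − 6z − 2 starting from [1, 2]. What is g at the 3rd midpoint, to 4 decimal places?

0.4258

z = 1.5 gives g = 7, positive; keep [1, 1.5]
z = 1.25 gives g = 2.21875, positive; keep [1, 1.25]
z = 1.125 gives g = 0.425781, positive; keep [1, 1.125]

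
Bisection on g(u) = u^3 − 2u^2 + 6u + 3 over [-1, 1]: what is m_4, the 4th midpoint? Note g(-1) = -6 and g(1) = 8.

-0.375

g(0) = 3 > 0, so the root lies in [-1, 0]
g(-0.5) = -0.625 < 0, so the root lies in [-0.5, 0]
g(-0.25) = 1.359375 > 0, so the root lies in [-0.5, -0.25]
g(-0.375) = 0.416 > 0, so the root lies in [-0.5, -0.375]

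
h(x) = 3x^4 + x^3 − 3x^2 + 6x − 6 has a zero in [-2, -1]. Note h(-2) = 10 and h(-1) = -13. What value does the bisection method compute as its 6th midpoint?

h(-1.5) = -9.9375 < 0, so the root lies in [-2, -1.5]
h(-1.75) = -2.910156 < 0, so the root lies in [-2, -1.75]
h(-1.875) = 2.690186 > 0, so the root lies in [-1.875, -1.75]
h(-1.8125) = -0.3081 < 0, so the root lies in [-1.875, -1.8125]
h(-1.84375) = 1.1396 > 0, so the root lies in [-1.84375, -1.8125]
h(-1.828125) = 0.4032 > 0, so the root lies in [-1.828125, -1.8125]

-1.828125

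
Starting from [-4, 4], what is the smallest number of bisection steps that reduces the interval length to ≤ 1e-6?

23

Width after n steps is 8/2^n. Need 2^n ≥ 8/1e-6 = 8000000.
2^22 = 4194304 < 8000000 ≤ 2^23 = 8388608, so n = 23.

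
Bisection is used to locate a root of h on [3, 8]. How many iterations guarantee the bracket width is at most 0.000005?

20

Width after n steps is 5/2^n. Need 2^n ≥ 5/0.000005 = 1000000.
2^19 = 524288 < 1000000 ≤ 2^20 = 1048576, so n = 20.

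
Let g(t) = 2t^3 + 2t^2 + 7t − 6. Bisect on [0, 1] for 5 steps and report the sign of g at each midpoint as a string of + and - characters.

-+-++

midpoint 0.5: g = -1.75 < 0 → [0.5, 1]
midpoint 0.75: g = 1.21875 > 0 → [0.5, 0.75]
midpoint 0.625: g = -0.355469 < 0 → [0.625, 0.75]
midpoint 0.6875: g = 0.4077 > 0 → [0.625, 0.6875]
midpoint 0.65625: g = 0.0203 > 0 → [0.625, 0.65625]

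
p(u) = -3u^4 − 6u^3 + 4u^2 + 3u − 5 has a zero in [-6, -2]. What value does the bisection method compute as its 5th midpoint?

p(-4) = -337 < 0, so the root lies in [-4, -2]
p(-3) = -59 < 0, so the root lies in [-3, -2]
p(-2.5) = -10.9375 < 0, so the root lies in [-2.5, -2]
p(-2.25) = -0.043 < 0, so the root lies in [-2.25, -2]
p(-2.125) = 3.0891 > 0, so the root lies in [-2.25, -2.125]

-2.125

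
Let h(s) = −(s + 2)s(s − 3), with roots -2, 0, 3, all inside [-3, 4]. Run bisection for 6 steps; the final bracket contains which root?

h(0.5) = 3.125 > 0, so the root lies in [0.5, 4]
h(2.25) = 7.171875 > 0, so the root lies in [2.25, 4]
h(3.125) = -2.001953 < 0, so the root lies in [2.25, 3.125]
h(2.6875) = 3.9368 > 0, so the root lies in [2.6875, 3.125]
h(2.90625) = 1.3368 > 0, so the root lies in [2.90625, 3.125]
h(3.015625) = -0.2363 < 0, so the root lies in [2.90625, 3.015625]

3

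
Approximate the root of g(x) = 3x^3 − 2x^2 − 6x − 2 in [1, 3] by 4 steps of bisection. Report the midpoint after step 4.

m = 2, g(m) = 2 (+); new bracket [1, 2]
m = 1.5, g(m) = -5.375 (−); new bracket [1.5, 2]
m = 1.75, g(m) = -2.546875 (−); new bracket [1.75, 2]
m = 1.875, g(m) = -0.5059 (−); new bracket [1.875, 2]

1.875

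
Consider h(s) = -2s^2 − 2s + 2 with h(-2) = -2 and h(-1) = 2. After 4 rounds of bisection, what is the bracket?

[-1.625, -1.5625]

midpoint -1.5: h = 0.5 > 0 → [-2, -1.5]
midpoint -1.75: h = -0.625 < 0 → [-1.75, -1.5]
midpoint -1.625: h = -0.03125 < 0 → [-1.625, -1.5]
midpoint -1.5625: h = 0.2422 > 0 → [-1.625, -1.5625]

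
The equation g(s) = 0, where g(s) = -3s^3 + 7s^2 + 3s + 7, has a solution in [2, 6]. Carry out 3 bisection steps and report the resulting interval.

g(4) = -61 < 0, so the root lies in [2, 4]
g(3) = -2 < 0, so the root lies in [2, 3]
g(2.5) = 11.375 > 0, so the root lies in [2.5, 3]

[2.5, 3]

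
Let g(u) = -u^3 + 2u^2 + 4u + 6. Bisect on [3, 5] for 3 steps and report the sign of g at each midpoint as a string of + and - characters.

midpoint 4: g = -10 < 0 → [3, 4]
midpoint 3.5: g = 1.625 > 0 → [3.5, 4]
midpoint 3.75: g = -3.609375 < 0 → [3.5, 3.75]

-+-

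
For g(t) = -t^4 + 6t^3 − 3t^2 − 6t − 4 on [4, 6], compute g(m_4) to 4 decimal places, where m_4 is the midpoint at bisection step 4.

4.2380

g(5) = 16 > 0, so the root lies in [5, 6]
g(5.5) = -44.5625 < 0, so the root lies in [5, 5.5]
g(5.25) = -9.660156 < 0, so the root lies in [5, 5.25]
g(5.125) = 4.238 > 0, so the root lies in [5.125, 5.25]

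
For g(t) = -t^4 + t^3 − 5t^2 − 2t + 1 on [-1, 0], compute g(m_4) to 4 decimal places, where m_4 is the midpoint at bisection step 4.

0.2649

t = -0.5 gives g = 0.5625, positive; keep [-1, -0.5]
t = -0.75 gives g = -1.050781, negative; keep [-0.75, -0.5]
t = -0.625 gives g = -0.099854, negative; keep [-0.625, -0.5]
t = -0.5625 gives g = 0.2649, positive; keep [-0.625, -0.5625]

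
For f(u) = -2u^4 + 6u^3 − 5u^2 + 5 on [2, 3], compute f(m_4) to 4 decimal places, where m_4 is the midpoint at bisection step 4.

0.1811

midpoint 2.5: f = -10.625 < 0 → [2, 2.5]
midpoint 2.25: f = -3.226562 < 0 → [2, 2.25]
midpoint 2.125: f = -0.785645 < 0 → [2, 2.125]
midpoint 2.0625: f = 0.1811 > 0 → [2.0625, 2.125]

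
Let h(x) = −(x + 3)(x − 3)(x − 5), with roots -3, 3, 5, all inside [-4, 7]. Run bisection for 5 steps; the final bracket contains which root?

h(1.5) = -23.625 < 0, so the root lies in [-4, 1.5]
h(-1.25) = -46.484375 < 0, so the root lies in [-4, -1.25]
h(-2.625) = -16.083984 < 0, so the root lies in [-4, -2.625]
h(-3.3125) = 16.3977 > 0, so the root lies in [-3.3125, -2.625]
h(-2.96875) = -1.4864 < 0, so the root lies in [-3.3125, -2.96875]

-3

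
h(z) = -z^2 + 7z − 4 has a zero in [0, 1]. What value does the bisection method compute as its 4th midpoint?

0.6875

midpoint 0.5: h = -0.75 < 0 → [0.5, 1]
midpoint 0.75: h = 0.6875 > 0 → [0.5, 0.75]
midpoint 0.625: h = -0.015625 < 0 → [0.625, 0.75]
midpoint 0.6875: h = 0.3398 > 0 → [0.625, 0.6875]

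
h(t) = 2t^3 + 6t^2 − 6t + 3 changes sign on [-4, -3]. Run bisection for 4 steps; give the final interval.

midpoint -3.5: h = 11.75 > 0 → [-4, -3.5]
midpoint -3.75: h = 4.40625 > 0 → [-4, -3.75]
midpoint -3.875: h = -0.027344 < 0 → [-3.875, -3.75]
midpoint -3.8125: h = 2.2554 > 0 → [-3.875, -3.8125]

[-3.875, -3.8125]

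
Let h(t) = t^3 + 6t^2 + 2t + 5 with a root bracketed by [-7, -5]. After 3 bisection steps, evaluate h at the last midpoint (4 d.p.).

midpoint -6: h = -7 < 0 → [-6, -5]
midpoint -5.5: h = 9.125 > 0 → [-6, -5.5]
midpoint -5.75: h = 1.765625 > 0 → [-6, -5.75]

1.7656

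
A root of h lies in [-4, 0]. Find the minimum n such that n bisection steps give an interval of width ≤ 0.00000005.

27

Width after n steps is 4/2^n. Need 2^n ≥ 4/0.00000005 = 80000000.
2^26 = 67108864 < 80000000 ≤ 2^27 = 134217728, so n = 27.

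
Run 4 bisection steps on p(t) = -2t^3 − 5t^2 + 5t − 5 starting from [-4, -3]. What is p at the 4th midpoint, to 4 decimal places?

midpoint -3.5: p = 2 > 0 → [-3.5, -3]
midpoint -3.25: p = -5.40625 < 0 → [-3.5, -3.25]
midpoint -3.375: p = -1.941406 < 0 → [-3.5, -3.375]
midpoint -3.4375: p = -0.0317 < 0 → [-3.5, -3.4375]

-0.0317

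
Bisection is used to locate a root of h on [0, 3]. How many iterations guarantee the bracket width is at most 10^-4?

Width after n steps is 3/2^n. Need 2^n ≥ 3/10^-4 = 30000.
2^14 = 16384 < 30000 ≤ 2^15 = 32768, so n = 15.

15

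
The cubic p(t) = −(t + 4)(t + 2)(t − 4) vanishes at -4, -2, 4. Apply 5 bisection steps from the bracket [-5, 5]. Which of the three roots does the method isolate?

4

midpoint 0: p = 32 > 0 → [0, 5]
midpoint 2.5: p = 43.875 > 0 → [2.5, 5]
midpoint 3.75: p = 11.140625 > 0 → [3.75, 5]
midpoint 4.375: p = -20.0215 < 0 → [3.75, 4.375]
midpoint 4.0625: p = -3.0549 < 0 → [3.75, 4.0625]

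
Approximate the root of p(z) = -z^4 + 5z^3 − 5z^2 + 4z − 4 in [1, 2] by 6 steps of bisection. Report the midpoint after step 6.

1.171875

z = 1.5 gives p = 2.5625, positive; keep [1, 1.5]
z = 1.25 gives p = 0.511719, positive; keep [1, 1.25]
z = 1.125 gives p = -0.310791, negative; keep [1.125, 1.25]
z = 1.1875 gives p = 0.0835, positive; keep [1.125, 1.1875]
z = 1.15625 gives p = -0.1179, negative; keep [1.15625, 1.1875]
z = 1.171875 gives p = -0.0183, negative; keep [1.171875, 1.1875]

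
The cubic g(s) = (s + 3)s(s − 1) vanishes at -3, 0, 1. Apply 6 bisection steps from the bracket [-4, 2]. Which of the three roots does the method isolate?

-3

m = -1, g(m) = 4 (+); new bracket [-4, -1]
m = -2.5, g(m) = 4.375 (+); new bracket [-4, -2.5]
m = -3.25, g(m) = -3.453125 (−); new bracket [-3.25, -2.5]
m = -2.875, g(m) = 1.3926 (+); new bracket [-3.25, -2.875]
m = -3.0625, g(m) = -0.7776 (−); new bracket [-3.0625, -2.875]
m = -2.96875, g(m) = 0.3682 (+); new bracket [-3.0625, -2.96875]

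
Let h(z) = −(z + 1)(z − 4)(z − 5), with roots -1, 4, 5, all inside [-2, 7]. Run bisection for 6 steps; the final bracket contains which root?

-1

z = 2.5 gives h = -13.125, negative; keep [-2, 2.5]
z = 0.25 gives h = -22.265625, negative; keep [-2, 0.25]
z = -0.875 gives h = -3.580078, negative; keep [-2, -0.875]
z = -1.4375 gives h = 15.3142, positive; keep [-1.4375, -0.875]
z = -1.15625 gives h = 4.9599, positive; keep [-1.15625, -0.875]
z = -1.015625 gives h = 0.4714, positive; keep [-1.015625, -0.875]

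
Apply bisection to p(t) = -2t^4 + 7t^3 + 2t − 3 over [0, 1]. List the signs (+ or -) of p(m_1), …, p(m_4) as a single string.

-+-+

midpoint 0.5: p = -1.25 < 0 → [0.5, 1]
midpoint 0.75: p = 0.820312 > 0 → [0.5, 0.75]
midpoint 0.625: p = -0.346191 < 0 → [0.625, 0.75]
midpoint 0.6875: p = 0.2029 > 0 → [0.625, 0.6875]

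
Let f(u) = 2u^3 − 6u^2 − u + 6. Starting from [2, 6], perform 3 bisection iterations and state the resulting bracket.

[2.5, 3]

f(4) = 34 > 0, so the root lies in [2, 4]
f(3) = 3 > 0, so the root lies in [2, 3]
f(2.5) = -2.75 < 0, so the root lies in [2.5, 3]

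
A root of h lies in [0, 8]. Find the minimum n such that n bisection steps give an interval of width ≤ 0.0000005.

24

Width after n steps is 8/2^n. Need 2^n ≥ 8/0.0000005 = 16000000.
2^23 = 8388608 < 16000000 ≤ 2^24 = 16777216, so n = 24.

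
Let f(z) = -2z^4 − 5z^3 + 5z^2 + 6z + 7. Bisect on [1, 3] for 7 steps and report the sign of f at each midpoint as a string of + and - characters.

z = 2 gives f = -33, negative; keep [1, 2]
z = 1.5 gives f = 0.25, positive; keep [1.5, 2]
z = 1.75 gives f = -12.742188, negative; keep [1.5, 1.75]
z = 1.625 gives f = -5.4478, negative; keep [1.5, 1.625]
z = 1.5625 gives f = -2.4124, negative; keep [1.5, 1.5625]
z = 1.53125 gives f = -1.0362, negative; keep [1.5, 1.53125]
z = 1.515625 gives f = -0.382, negative; keep [1.5, 1.515625]

-+-----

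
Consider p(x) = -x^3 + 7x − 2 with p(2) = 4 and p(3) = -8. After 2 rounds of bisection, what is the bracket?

x = 2.5 gives p = -0.125, negative; keep [2, 2.5]
x = 2.25 gives p = 2.359375, positive; keep [2.25, 2.5]

[2.25, 2.5]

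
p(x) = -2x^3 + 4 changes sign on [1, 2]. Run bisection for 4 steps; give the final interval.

[1.25, 1.3125]

p(1.5) = -2.75 < 0, so the root lies in [1, 1.5]
p(1.25) = 0.09375 > 0, so the root lies in [1.25, 1.5]
p(1.375) = -1.199219 < 0, so the root lies in [1.25, 1.375]
p(1.3125) = -0.522 < 0, so the root lies in [1.25, 1.3125]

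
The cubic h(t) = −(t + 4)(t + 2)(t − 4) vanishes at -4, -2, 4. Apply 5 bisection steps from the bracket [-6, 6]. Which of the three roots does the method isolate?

midpoint 0: h = 32 > 0 → [0, 6]
midpoint 3: h = 35 > 0 → [3, 6]
midpoint 4.5: h = -27.625 < 0 → [3, 4.5]
midpoint 3.75: h = 11.1406 > 0 → [3.75, 4.5]
midpoint 4.125: h = -6.2207 < 0 → [3.75, 4.125]

4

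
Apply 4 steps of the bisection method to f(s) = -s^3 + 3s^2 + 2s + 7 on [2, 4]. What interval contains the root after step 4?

[3.875, 4]

s = 3 gives f = 13, positive; keep [3, 4]
s = 3.5 gives f = 7.875, positive; keep [3.5, 4]
s = 3.75 gives f = 3.953125, positive; keep [3.75, 4]
s = 3.875 gives f = 1.6113, positive; keep [3.875, 4]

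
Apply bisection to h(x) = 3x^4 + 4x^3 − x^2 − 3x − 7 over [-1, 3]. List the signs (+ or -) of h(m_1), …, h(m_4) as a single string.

-+++

midpoint 1: h = -4 < 0 → [1, 3]
midpoint 2: h = 63 > 0 → [1, 2]
midpoint 1.5: h = 14.9375 > 0 → [1, 1.5]
midpoint 1.25: h = 2.8242 > 0 → [1, 1.25]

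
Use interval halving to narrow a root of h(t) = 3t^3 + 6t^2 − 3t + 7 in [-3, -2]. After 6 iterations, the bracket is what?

[-2.703125, -2.6875]

t = -2.5 gives h = 5.125, positive; keep [-3, -2.5]
t = -2.75 gives h = -1.765625, negative; keep [-2.75, -2.5]
t = -2.625 gives h = 1.955078, positive; keep [-2.75, -2.625]
t = -2.6875 gives h = 0.1658, positive; keep [-2.75, -2.6875]
t = -2.71875 gives h = -0.7819, negative; keep [-2.71875, -2.6875]
t = -2.703125 gives h = -0.3036, negative; keep [-2.703125, -2.6875]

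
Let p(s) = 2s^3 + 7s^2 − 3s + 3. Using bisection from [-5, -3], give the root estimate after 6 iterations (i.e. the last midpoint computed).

m = -4, p(m) = -1 (−); new bracket [-4, -3]
m = -3.5, p(m) = 13.5 (+); new bracket [-4, -3.5]
m = -3.75, p(m) = 7.21875 (+); new bracket [-4, -3.75]
m = -3.875, p(m) = 3.3633 (+); new bracket [-4, -3.875]
m = -3.9375, p(m) = 1.2466 (+); new bracket [-4, -3.9375]
m = -3.96875, p(m) = 0.1397 (+); new bracket [-4, -3.96875]

-3.96875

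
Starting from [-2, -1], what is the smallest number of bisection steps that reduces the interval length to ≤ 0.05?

5

Width after n steps is 1/2^n. Need 2^n ≥ 1/0.05 = 20.
2^4 = 16 < 20 ≤ 2^5 = 32, so n = 5.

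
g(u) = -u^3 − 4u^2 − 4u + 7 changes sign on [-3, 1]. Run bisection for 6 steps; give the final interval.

[0.8125, 0.875]

midpoint -1: g = 8 > 0 → [-1, 1]
midpoint 0: g = 7 > 0 → [0, 1]
midpoint 0.5: g = 3.875 > 0 → [0.5, 1]
midpoint 0.75: g = 1.3281 > 0 → [0.75, 1]
midpoint 0.875: g = -0.2324 < 0 → [0.75, 0.875]
midpoint 0.8125: g = 0.573 > 0 → [0.8125, 0.875]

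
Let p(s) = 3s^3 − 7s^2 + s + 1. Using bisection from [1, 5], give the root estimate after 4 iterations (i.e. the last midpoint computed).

2.25

s = 3 gives p = 22, positive; keep [1, 3]
s = 2 gives p = -1, negative; keep [2, 3]
s = 2.5 gives p = 6.625, positive; keep [2, 2.5]
s = 2.25 gives p = 1.9844, positive; keep [2, 2.25]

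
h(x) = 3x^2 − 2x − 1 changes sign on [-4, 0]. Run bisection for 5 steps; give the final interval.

midpoint -2: h = 15 > 0 → [-2, 0]
midpoint -1: h = 4 > 0 → [-1, 0]
midpoint -0.5: h = 0.75 > 0 → [-0.5, 0]
midpoint -0.25: h = -0.3125 < 0 → [-0.5, -0.25]
midpoint -0.375: h = 0.1719 > 0 → [-0.375, -0.25]

[-0.375, -0.25]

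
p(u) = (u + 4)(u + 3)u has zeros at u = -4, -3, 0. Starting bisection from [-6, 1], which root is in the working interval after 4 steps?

0

midpoint -2.5: p = -1.875 < 0 → [-2.5, 1]
midpoint -0.75: p = -5.484375 < 0 → [-0.75, 1]
midpoint 0.125: p = 1.611328 > 0 → [-0.75, 0.125]
midpoint -0.3125: p = -3.0969 < 0 → [-0.3125, 0.125]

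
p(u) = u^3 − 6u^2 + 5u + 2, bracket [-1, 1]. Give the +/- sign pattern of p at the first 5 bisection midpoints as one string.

+-+--

m = 0, p(m) = 2 (+); new bracket [-1, 0]
m = -0.5, p(m) = -2.125 (−); new bracket [-0.5, 0]
m = -0.25, p(m) = 0.359375 (+); new bracket [-0.5, -0.25]
m = -0.375, p(m) = -0.7715 (−); new bracket [-0.375, -0.25]
m = -0.3125, p(m) = -0.179 (−); new bracket [-0.3125, -0.25]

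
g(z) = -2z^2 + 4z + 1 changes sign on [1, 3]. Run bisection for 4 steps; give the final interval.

m = 2, g(m) = 1 (+); new bracket [2, 3]
m = 2.5, g(m) = -1.5 (−); new bracket [2, 2.5]
m = 2.25, g(m) = -0.125 (−); new bracket [2, 2.25]
m = 2.125, g(m) = 0.4688 (+); new bracket [2.125, 2.25]

[2.125, 2.25]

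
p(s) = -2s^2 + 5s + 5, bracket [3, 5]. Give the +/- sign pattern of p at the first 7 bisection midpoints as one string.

p(4) = -7 < 0, so the root lies in [3, 4]
p(3.5) = -2 < 0, so the root lies in [3, 3.5]
p(3.25) = 0.125 > 0, so the root lies in [3.25, 3.5]
p(3.375) = -0.9062 < 0, so the root lies in [3.25, 3.375]
p(3.3125) = -0.3828 < 0, so the root lies in [3.25, 3.3125]
p(3.28125) = -0.127 < 0, so the root lies in [3.25, 3.28125]
p(3.265625) = -0.0005 < 0, so the root lies in [3.25, 3.265625]

--+----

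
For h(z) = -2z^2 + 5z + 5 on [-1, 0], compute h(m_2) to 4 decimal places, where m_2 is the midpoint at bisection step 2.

h(-0.5) = 2 > 0, so the root lies in [-1, -0.5]
h(-0.75) = 0.125 > 0, so the root lies in [-1, -0.75]

0.1250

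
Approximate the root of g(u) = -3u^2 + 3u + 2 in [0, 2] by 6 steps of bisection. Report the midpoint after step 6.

midpoint 1: g = 2 > 0 → [1, 2]
midpoint 1.5: g = -0.25 < 0 → [1, 1.5]
midpoint 1.25: g = 1.0625 > 0 → [1.25, 1.5]
midpoint 1.375: g = 0.4531 > 0 → [1.375, 1.5]
midpoint 1.4375: g = 0.1133 > 0 → [1.4375, 1.5]
midpoint 1.46875: g = -0.0654 < 0 → [1.4375, 1.46875]

1.46875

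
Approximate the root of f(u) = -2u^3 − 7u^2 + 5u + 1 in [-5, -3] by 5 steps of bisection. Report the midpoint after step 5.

-4.0625

m = -4, f(m) = -3 (−); new bracket [-5, -4]
m = -4.5, f(m) = 19 (+); new bracket [-4.5, -4]
m = -4.25, f(m) = 6.84375 (+); new bracket [-4.25, -4]
m = -4.125, f(m) = 1.6445 (+); new bracket [-4.125, -4]
m = -4.0625, f(m) = -0.7456 (−); new bracket [-4.125, -4.0625]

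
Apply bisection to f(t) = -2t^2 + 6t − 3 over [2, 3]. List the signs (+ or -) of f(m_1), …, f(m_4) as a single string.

f(2.5) = -0.5 < 0, so the root lies in [2, 2.5]
f(2.25) = 0.375 > 0, so the root lies in [2.25, 2.5]
f(2.375) = -0.03125 < 0, so the root lies in [2.25, 2.375]
f(2.3125) = 0.1797 > 0, so the root lies in [2.3125, 2.375]

-+-+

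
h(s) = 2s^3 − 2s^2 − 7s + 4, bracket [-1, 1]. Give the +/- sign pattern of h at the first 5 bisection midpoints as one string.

h(0) = 4 > 0, so the root lies in [0, 1]
h(0.5) = 0.25 > 0, so the root lies in [0.5, 1]
h(0.75) = -1.53125 < 0, so the root lies in [0.5, 0.75]
h(0.625) = -0.668 < 0, so the root lies in [0.5, 0.625]
h(0.5625) = -0.2144 < 0, so the root lies in [0.5, 0.5625]

++---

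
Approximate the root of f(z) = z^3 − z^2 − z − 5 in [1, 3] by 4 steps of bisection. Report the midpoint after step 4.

2.375

z = 2 gives f = -3, negative; keep [2, 3]
z = 2.5 gives f = 1.875, positive; keep [2, 2.5]
z = 2.25 gives f = -0.921875, negative; keep [2.25, 2.5]
z = 2.375 gives f = 0.3809, positive; keep [2.25, 2.375]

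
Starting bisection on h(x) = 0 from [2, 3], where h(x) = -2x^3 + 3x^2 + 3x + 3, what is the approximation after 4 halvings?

midpoint 2.5: h = -2 < 0 → [2, 2.5]
midpoint 2.25: h = 2.15625 > 0 → [2.25, 2.5]
midpoint 2.375: h = 0.253906 > 0 → [2.375, 2.5]
midpoint 2.4375: h = -0.8276 < 0 → [2.375, 2.4375]

2.4375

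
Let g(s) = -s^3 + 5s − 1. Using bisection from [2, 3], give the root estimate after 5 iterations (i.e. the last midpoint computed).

m = 2.5, g(m) = -4.125 (−); new bracket [2, 2.5]
m = 2.25, g(m) = -1.140625 (−); new bracket [2, 2.25]
m = 2.125, g(m) = 0.029297 (+); new bracket [2.125, 2.25]
m = 2.1875, g(m) = -0.53 (−); new bracket [2.125, 2.1875]
m = 2.15625, g(m) = -0.244 (−); new bracket [2.125, 2.15625]

2.15625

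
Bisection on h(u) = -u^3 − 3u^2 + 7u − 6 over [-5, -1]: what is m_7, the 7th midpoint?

h(-3) = -27 < 0, so the root lies in [-5, -3]
h(-4) = -18 < 0, so the root lies in [-5, -4]
h(-4.5) = -7.125 < 0, so the root lies in [-5, -4.5]
h(-4.75) = 0.2344 > 0, so the root lies in [-4.75, -4.5]
h(-4.625) = -3.6152 < 0, so the root lies in [-4.75, -4.625]
h(-4.6875) = -1.7336 < 0, so the root lies in [-4.75, -4.6875]
h(-4.71875) = -0.7605 < 0, so the root lies in [-4.75, -4.71875]

-4.71875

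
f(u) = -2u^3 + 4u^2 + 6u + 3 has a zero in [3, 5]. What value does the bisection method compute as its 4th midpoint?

3.125

midpoint 4: f = -37 < 0 → [3, 4]
midpoint 3.5: f = -12.75 < 0 → [3, 3.5]
midpoint 3.25: f = -3.90625 < 0 → [3, 3.25]
midpoint 3.125: f = -0.2227 < 0 → [3, 3.125]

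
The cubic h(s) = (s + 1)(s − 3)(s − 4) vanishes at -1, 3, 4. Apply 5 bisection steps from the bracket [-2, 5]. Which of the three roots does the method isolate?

-1

h(1.5) = 9.375 > 0, so the root lies in [-2, 1.5]
h(-0.25) = 10.359375 > 0, so the root lies in [-2, -0.25]
h(-1.125) = -2.642578 < 0, so the root lies in [-1.125, -0.25]
h(-0.6875) = 5.4016 > 0, so the root lies in [-1.125, -0.6875]
h(-0.90625) = 1.7967 > 0, so the root lies in [-1.125, -0.90625]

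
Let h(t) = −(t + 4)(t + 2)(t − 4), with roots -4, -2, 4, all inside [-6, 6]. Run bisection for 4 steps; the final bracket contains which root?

4

midpoint 0: h = 32 > 0 → [0, 6]
midpoint 3: h = 35 > 0 → [3, 6]
midpoint 4.5: h = -27.625 < 0 → [3, 4.5]
midpoint 3.75: h = 11.1406 > 0 → [3.75, 4.5]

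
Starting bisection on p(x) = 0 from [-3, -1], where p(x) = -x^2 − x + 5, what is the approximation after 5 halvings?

-2.8125

midpoint -2: p = 3 > 0 → [-3, -2]
midpoint -2.5: p = 1.25 > 0 → [-3, -2.5]
midpoint -2.75: p = 0.1875 > 0 → [-3, -2.75]
midpoint -2.875: p = -0.3906 < 0 → [-2.875, -2.75]
midpoint -2.8125: p = -0.0977 < 0 → [-2.8125, -2.75]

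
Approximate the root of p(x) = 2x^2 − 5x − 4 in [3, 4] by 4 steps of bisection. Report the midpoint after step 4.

x = 3.5 gives p = 3, positive; keep [3, 3.5]
x = 3.25 gives p = 0.875, positive; keep [3, 3.25]
x = 3.125 gives p = -0.09375, negative; keep [3.125, 3.25]
x = 3.1875 gives p = 0.3828, positive; keep [3.125, 3.1875]

3.1875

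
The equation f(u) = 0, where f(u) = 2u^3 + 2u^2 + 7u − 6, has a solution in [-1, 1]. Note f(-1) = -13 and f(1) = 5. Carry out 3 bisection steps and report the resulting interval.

[0.5, 0.75]

f(0) = -6 < 0, so the root lies in [0, 1]
f(0.5) = -1.75 < 0, so the root lies in [0.5, 1]
f(0.75) = 1.21875 > 0, so the root lies in [0.5, 0.75]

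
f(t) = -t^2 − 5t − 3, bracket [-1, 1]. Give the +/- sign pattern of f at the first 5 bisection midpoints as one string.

midpoint 0: f = -3 < 0 → [-1, 0]
midpoint -0.5: f = -0.75 < 0 → [-1, -0.5]
midpoint -0.75: f = 0.1875 > 0 → [-0.75, -0.5]
midpoint -0.625: f = -0.2656 < 0 → [-0.75, -0.625]
midpoint -0.6875: f = -0.0352 < 0 → [-0.75, -0.6875]

--+--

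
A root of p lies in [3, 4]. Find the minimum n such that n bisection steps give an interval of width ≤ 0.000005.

Width after n steps is 1/2^n. Need 2^n ≥ 1/0.000005 = 200000.
2^17 = 131072 < 200000 ≤ 2^18 = 262144, so n = 18.

18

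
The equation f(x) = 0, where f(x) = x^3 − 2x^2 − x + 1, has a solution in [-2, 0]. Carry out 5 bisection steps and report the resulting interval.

[-0.8125, -0.75]

x = -1 gives f = -1, negative; keep [-1, 0]
x = -0.5 gives f = 0.875, positive; keep [-1, -0.5]
x = -0.75 gives f = 0.203125, positive; keep [-1, -0.75]
x = -0.875 gives f = -0.3262, negative; keep [-0.875, -0.75]
x = -0.8125 gives f = -0.0442, negative; keep [-0.8125, -0.75]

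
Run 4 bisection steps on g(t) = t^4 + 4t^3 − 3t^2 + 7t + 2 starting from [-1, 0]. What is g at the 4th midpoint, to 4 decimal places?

-0.5930

g(-0.5) = -2.6875 < 0, so the root lies in [-0.5, 0]
g(-0.25) = 0.003906 > 0, so the root lies in [-0.5, -0.25]
g(-0.375) = -1.238037 < 0, so the root lies in [-0.375, -0.25]
g(-0.3125) = -0.593 < 0, so the root lies in [-0.3125, -0.25]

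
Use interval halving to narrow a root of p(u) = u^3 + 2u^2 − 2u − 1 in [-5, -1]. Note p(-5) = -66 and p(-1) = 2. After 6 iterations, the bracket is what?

[-2.625, -2.5625]

midpoint -3: p = -4 < 0 → [-3, -1]
midpoint -2: p = 3 > 0 → [-3, -2]
midpoint -2.5: p = 0.875 > 0 → [-3, -2.5]
midpoint -2.75: p = -1.1719 < 0 → [-2.75, -2.5]
midpoint -2.625: p = -0.0566 < 0 → [-2.625, -2.5]
midpoint -2.5625: p = 0.4314 > 0 → [-2.625, -2.5625]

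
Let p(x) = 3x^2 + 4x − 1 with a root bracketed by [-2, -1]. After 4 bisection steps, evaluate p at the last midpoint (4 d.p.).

x = -1.5 gives p = -0.25, negative; keep [-2, -1.5]
x = -1.75 gives p = 1.1875, positive; keep [-1.75, -1.5]
x = -1.625 gives p = 0.421875, positive; keep [-1.625, -1.5]
x = -1.5625 gives p = 0.0742, positive; keep [-1.5625, -1.5]

0.0742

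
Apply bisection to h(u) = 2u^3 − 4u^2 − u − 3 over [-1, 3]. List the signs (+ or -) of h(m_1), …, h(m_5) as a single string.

--+--

midpoint 1: h = -6 < 0 → [1, 3]
midpoint 2: h = -5 < 0 → [2, 3]
midpoint 2.5: h = 0.75 > 0 → [2, 2.5]
midpoint 2.25: h = -2.7188 < 0 → [2.25, 2.5]
midpoint 2.375: h = -1.1445 < 0 → [2.375, 2.5]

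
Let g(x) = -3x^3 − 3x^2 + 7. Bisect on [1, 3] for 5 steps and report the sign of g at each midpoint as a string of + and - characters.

x = 2 gives g = -29, negative; keep [1, 2]
x = 1.5 gives g = -9.875, negative; keep [1, 1.5]
x = 1.25 gives g = -3.546875, negative; keep [1, 1.25]
x = 1.125 gives g = -1.0684, negative; keep [1, 1.125]
x = 1.0625 gives g = 0.0149, positive; keep [1.0625, 1.125]

----+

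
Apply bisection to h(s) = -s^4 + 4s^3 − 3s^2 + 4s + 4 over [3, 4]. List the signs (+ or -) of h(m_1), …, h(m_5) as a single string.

h(3.5) = 2.6875 > 0, so the root lies in [3.5, 4]
h(3.75) = -10.003906 < 0, so the root lies in [3.5, 3.75]
h(3.625) = -3.058838 < 0, so the root lies in [3.5, 3.625]
h(3.5625) = -0.0435 < 0, so the root lies in [3.5, 3.5625]
h(3.53125) = 1.3566 > 0, so the root lies in [3.53125, 3.5625]

+---+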